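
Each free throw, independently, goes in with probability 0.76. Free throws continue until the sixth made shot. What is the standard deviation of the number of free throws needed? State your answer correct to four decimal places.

1.5789

Y = total free throws until the sixth success; negative binomial with r=6, p=0.76.
SD(Y) = √[r(1−p)/p²] = √(2.493075) = 1.578947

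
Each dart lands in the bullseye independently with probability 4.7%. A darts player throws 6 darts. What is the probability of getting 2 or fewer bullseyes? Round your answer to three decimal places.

X ~ Binomial(6, 0.047); P(X ≤ 2) = Σ C(6,k) p^k (1−p)^(6−k) over k:
  k=0: C(6,0)·0.047^0·0.953^6 = 0.74913
  k=1: C(6,1)·0.047^1·0.953^5 = 0.22167
  k=2: C(6,2)·0.047^2·0.953^4 = 0.02733
Total = 0.99813

0.998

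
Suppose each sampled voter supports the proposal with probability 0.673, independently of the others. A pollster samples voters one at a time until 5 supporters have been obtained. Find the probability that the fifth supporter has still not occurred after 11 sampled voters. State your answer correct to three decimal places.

Needing more than 11 sampled voters ⇔ fewer than 5 successes in the first 11. With X ~ Binomial(11, 0.673), P(Y > 11) = P(X ≤ 4).
  k=0: C(11,0)·0.673^0·0.327^11 = 0.00000
  k=1: C(11,1)·0.673^1·0.327^10 = 0.00010
  k=2: C(11,2)·0.673^2·0.327^9 = 0.00106
  k=3: C(11,3)·0.673^3·0.327^8 = 0.00658
  k=4: C(11,4)·0.673^4·0.327^7 = 0.02707
P(X ≤ 4) = 0.03481

0.035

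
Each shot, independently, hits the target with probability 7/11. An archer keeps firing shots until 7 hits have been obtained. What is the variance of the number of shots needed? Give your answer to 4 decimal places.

Y = total shots until the seventh success; negative binomial with r=7, p=0.636364.
Var(Y) = r(1−p)/p² = 7·0.363636 / 0.636364² = 6.285714

6.2857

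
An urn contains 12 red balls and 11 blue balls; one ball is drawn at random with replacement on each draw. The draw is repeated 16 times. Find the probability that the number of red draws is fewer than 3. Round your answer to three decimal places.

X ~ Binomial(16, 0.521739); P(X ≤ 2) = Σ C(16,k) p^k (1−p)^(16−k) over k:
  k=0: C(16,0)·0.521739^0·0.478261^16 = 0.00001
  k=1: C(16,1)·0.521739^1·0.478261^15 = 0.00013
  k=2: C(16,2)·0.521739^2·0.478261^14 = 0.00107
Total = 0.00121

0.001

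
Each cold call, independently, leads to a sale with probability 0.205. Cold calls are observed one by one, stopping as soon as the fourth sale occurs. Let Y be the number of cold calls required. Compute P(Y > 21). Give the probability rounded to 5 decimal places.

Needing more than 21 cold calls ⇔ fewer than 4 successes in the first 21. With X ~ Binomial(21, 0.205), P(Y > 21) = P(X ≤ 3).
  k=0: C(21,0)·0.205^0·0.795^21 = 0.0080856
  k=1: C(21,1)·0.205^1·0.795^20 = 0.0437840
  k=2: C(21,2)·0.205^2·0.795^19 = 0.1129022
  k=3: C(21,3)·0.205^3·0.795^18 = 0.1843833
P(X ≤ 3) = 0.3491551

0.34916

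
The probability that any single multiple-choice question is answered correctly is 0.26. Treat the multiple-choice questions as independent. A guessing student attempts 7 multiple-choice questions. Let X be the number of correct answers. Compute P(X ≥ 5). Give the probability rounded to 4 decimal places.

0.0153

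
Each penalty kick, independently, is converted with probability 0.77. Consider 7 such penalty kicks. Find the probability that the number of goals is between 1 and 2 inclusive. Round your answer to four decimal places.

X ~ Binomial(7, 0.77); P(1 ≤ X ≤ 2) = Σ C(7,k) p^k (1−p)^(7−k) over k:
  k=1: C(7,1)·0.77^1·0.23^6 = 0.000798
  k=2: C(7,2)·0.77^2·0.23^5 = 0.008014
Total = 0.008812

0.0088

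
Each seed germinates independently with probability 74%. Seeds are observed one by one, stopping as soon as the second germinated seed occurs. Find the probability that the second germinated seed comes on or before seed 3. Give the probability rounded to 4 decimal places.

0.8324

Finishing within 3 seeds ⇔ at least 2 successes in the first 3. With X ~ Binomial(3, 0.74), P(Y ≤ 3) = 1 − P(X ≤ 1).
  k=0: C(3,0)·0.74^0·0.26^3 = 0.017576
  k=1: C(3,1)·0.74^1·0.26^2 = 0.150072
1 − 0.167648 = 0.832352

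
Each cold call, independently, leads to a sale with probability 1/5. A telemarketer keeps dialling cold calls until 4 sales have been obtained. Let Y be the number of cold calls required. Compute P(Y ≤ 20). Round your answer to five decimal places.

0.58855

Finishing within 20 cold calls ⇔ at least 4 successes in the first 20. With X ~ Binomial(20, 0.20), P(Y ≤ 20) = 1 − P(X ≤ 3).
  k=0: C(20,0)·0.20^0·0.80^20 = 0.0115292
  k=1: C(20,1)·0.20^1·0.80^19 = 0.0576461
  k=2: C(20,2)·0.20^2·0.80^18 = 0.1369094
  k=3: C(20,3)·0.20^3·0.80^17 = 0.2053641
1 − 0.4114489 = 0.5885511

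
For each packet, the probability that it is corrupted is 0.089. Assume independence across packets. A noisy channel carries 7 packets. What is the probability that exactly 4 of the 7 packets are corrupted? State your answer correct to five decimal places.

0.00166

X ~ Binomial(n=7, p=0.089).
P(X=4) = C(7,4) · p^4 · (1−p)^3
= 35 · 6.2742e-05 · 0.75606 = 0.0016603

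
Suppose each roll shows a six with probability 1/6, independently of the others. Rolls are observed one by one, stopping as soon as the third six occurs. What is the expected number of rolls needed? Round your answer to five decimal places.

Y = total rolls until the third success; negative binomial with r=3, p=0.166667.
E[Y] = r / p = 3 / 0.166667 = 18.0000000

18.00000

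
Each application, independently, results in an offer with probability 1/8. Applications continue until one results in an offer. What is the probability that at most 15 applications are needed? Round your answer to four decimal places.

0.8651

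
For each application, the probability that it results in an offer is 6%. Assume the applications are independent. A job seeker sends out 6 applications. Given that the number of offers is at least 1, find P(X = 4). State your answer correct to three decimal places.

X ~ Binomial(6, 0.06). Want P(X=4 | X≥1) = P(X=4) / P(X≥1).
P(X=4) = C(6,4)·0.06^4·0.94^2 = 0.00017
P(X≥1) = 1 − 0.68987 = 0.31013
Ratio = 0.00017 / 0.31013 = 0.00055

0.001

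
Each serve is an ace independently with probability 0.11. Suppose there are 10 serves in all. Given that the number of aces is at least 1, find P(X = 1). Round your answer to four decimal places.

0.5600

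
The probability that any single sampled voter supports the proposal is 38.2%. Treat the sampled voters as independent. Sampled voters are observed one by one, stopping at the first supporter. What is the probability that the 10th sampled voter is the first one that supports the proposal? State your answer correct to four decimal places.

Geometric (trials to first success), p = 0.382.
P(Y = 10) = (1−p)^9 · p = 0.013149 · 0.382 = 0.005023

0.0050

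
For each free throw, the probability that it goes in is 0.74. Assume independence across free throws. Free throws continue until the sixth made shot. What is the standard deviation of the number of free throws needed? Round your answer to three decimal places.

1.688

Y = total free throws until the sixth success; negative binomial with r=6, p=0.74.
SD(Y) = √[r(1−p)/p²] = √(2.84879) = 1.68784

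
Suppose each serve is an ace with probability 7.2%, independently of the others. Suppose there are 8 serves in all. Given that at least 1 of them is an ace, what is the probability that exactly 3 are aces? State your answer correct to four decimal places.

X ~ Binomial(8, 0.072). Want P(X=3 | X≥1) = P(X=3) / P(X≥1).
P(X=3) = C(8,3)·0.072^3·0.928^5 = 0.014386
P(X≥1) = 1 − 0.550027 = 0.449973
Ratio = 0.014386 / 0.449973 = 0.031970

0.0320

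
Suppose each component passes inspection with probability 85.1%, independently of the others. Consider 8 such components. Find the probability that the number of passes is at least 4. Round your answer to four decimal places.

0.9972

X ~ Binomial(8, 0.851); P(X ≥ 4) = Σ C(8,k) p^k (1−p)^(8−k) over k:
  k=4: C(8,4)·0.851^4·0.149^4 = 0.018095
  k=5: C(8,5)·0.851^5·0.149^3 = 0.082679
  k=6: C(8,6)·0.851^6·0.149^2 = 0.236106
  k=7: C(8,7)·0.851^7·0.149^1 = 0.385286
  k=8: C(8,8)·0.851^8·0.149^0 = 0.275066
Total = 0.997232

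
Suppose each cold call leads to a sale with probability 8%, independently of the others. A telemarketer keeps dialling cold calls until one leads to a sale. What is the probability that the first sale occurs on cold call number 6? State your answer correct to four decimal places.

0.0527

Geometric (trials to first success), p = 0.08.
P(Y = 6) = (1−p)^5 · p = 0.65908 · 0.08 = 0.052727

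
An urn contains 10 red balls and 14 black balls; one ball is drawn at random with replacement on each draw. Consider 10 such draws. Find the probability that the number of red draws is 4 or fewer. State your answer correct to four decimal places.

0.5908

X ~ Binomial(10, 0.416667); P(X ≤ 4) = Σ C(10,k) p^k (1−p)^(10−k) over k:
  k=0: C(10,0)·0.416667^0·0.583333^10 = 0.004562
  k=1: C(10,1)·0.416667^1·0.583333^9 = 0.032587
  k=2: C(10,2)·0.416667^2·0.583333^8 = 0.104743
  k=3: C(10,3)·0.416667^3·0.583333^7 = 0.199510
  k=4: C(10,4)·0.416667^4·0.583333^6 = 0.249388
Total = 0.590790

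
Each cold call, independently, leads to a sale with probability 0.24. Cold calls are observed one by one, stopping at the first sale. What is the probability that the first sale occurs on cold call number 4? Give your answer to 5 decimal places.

Geometric (trials to first success), p = 0.24.
P(Y = 4) = (1−p)^3 · p = 0.43898 · 0.24 = 0.1053542

0.10535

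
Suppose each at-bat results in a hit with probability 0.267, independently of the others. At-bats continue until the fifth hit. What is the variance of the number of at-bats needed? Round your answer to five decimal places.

Y = total at-bats until the fifth success; negative binomial with r=5, p=0.267.
Var(Y) = r(1−p)/p² = 5·0.733 / 0.267² = 51.4104560

51.41046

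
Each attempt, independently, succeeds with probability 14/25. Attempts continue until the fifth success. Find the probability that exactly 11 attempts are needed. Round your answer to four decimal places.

0.0839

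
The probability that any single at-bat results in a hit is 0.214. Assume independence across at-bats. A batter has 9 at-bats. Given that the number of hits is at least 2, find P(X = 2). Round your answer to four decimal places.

0.5051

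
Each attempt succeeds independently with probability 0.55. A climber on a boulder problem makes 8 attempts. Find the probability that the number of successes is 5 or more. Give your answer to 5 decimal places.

X ~ Binomial(8, 0.55); P(X ≥ 5) = Σ C(8,k) p^k (1−p)^(8−k) over k:
  k=5: C(8,5)·0.55^5·0.45^3 = 0.2568260
  k=6: C(8,6)·0.55^6·0.45^2 = 0.1569492
  k=7: C(8,7)·0.55^7·0.45^1 = 0.0548077
  k=8: C(8,8)·0.55^8·0.45^0 = 0.0083734
Total = 0.4769563

0.47696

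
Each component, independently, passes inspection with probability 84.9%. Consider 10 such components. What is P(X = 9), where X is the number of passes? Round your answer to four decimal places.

0.3461

X ~ Binomial(n=10, p=0.849).
P(X=9) = C(10,9) · p^9 · (1−p)^1
= 10 · 0.22918 · 0.151 = 0.346056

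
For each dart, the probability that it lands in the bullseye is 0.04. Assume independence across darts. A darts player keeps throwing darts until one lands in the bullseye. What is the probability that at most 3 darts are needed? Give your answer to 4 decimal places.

Y = number of darts to the first success; geometric, p = 0.04.
P(Y ≤ 3) = 1 − (1−p)^3 = 1 − 0.884736 = 0.115264

0.1153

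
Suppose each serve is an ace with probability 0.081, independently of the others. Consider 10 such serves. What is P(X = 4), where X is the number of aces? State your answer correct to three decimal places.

X ~ Binomial(n=10, p=0.081).
P(X=4) = C(10,4) · p^4 · (1−p)^6
= 210 · 4.3047e-05 · 0.60241 = 0.00545

0.005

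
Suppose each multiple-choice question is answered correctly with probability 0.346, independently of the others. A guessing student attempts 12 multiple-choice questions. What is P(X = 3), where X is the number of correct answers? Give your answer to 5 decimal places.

0.19946

X ~ Binomial(n=12, p=0.346).
P(X=3) = C(12,3) · p^3 · (1−p)^9
= 220 · 0.041422 · 0.021888 = 0.1994577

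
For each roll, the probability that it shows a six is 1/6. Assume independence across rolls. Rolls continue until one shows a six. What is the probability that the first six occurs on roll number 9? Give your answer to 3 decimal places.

Geometric (trials to first success), p = 0.166667.
P(Y = 9) = (1−p)^8 · p = 0.23257 · 0.166667 = 0.03876

0.039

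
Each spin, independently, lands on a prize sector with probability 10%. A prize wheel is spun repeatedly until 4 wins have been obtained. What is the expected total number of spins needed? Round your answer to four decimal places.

40.0000

Y = total spins until the fourth success; negative binomial with r=4, p=0.10.
E[Y] = r / p = 4 / 0.10 = 40.000000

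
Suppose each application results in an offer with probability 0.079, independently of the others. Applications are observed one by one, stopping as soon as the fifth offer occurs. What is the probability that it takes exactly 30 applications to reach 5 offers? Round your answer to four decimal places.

Y = trial on which the fifth success occurs; negative binomial, r=5, p=0.079.
P(Y=30) = C(29,4) · p^5 · (1−p)^25
= 23751 · 3.0771e-06 · 0.12779 = 0.009339

0.0093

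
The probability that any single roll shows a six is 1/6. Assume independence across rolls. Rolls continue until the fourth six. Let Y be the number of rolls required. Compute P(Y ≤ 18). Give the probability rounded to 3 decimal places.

0.352

Finishing within 18 rolls ⇔ at least 4 successes in the first 18. With X ~ Binomial(18, 0.166667), P(Y ≤ 18) = 1 − P(X ≤ 3).
  k=0: C(18,0)·0.166667^0·0.833333^18 = 0.03756
  k=1: C(18,1)·0.166667^1·0.833333^17 = 0.13522
  k=2: C(18,2)·0.166667^2·0.833333^16 = 0.22987
  k=3: C(18,3)·0.166667^3·0.833333^15 = 0.24520
1 − 0.64785 = 0.35215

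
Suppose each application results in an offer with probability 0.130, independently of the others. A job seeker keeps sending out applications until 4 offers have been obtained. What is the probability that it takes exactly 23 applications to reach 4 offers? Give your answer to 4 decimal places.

Y = trial on which the fourth success occurs; negative binomial, r=4, p=0.13.
P(Y=23) = C(22,3) · p^4 · (1−p)^19
= 1540 · 0.00028561 · 0.070936 = 0.031200

0.0312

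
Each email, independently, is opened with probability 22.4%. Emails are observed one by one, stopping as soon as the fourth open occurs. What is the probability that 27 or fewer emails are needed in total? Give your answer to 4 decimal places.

Finishing within 27 emails ⇔ at least 4 successes in the first 27. With X ~ Binomial(27, 0.224), P(Y ≤ 27) = 1 − P(X ≤ 3).
  k=0: C(27,0)·0.224^0·0.776^27 = 0.001062
  k=1: C(27,1)·0.224^1·0.776^26 = 0.008280
  k=2: C(27,2)·0.224^2·0.776^25 = 0.031070
  k=3: C(27,3)·0.224^3·0.776^24 = 0.074740
1 − 0.115152 = 0.884848

0.8848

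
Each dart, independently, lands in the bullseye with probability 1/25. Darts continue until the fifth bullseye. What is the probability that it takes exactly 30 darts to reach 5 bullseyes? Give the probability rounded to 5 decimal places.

0.00088

Y = trial on which the fifth success occurs; negative binomial, r=5, p=0.04.
P(Y=30) = C(29,4) · p^5 · (1−p)^25
= 23751 · 1.024e-07 · 0.3604 = 0.0008765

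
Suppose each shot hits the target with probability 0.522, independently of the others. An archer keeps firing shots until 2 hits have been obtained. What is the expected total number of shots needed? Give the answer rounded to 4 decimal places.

Y = total shots until the second success; negative binomial with r=2, p=0.522.
E[Y] = r / p = 2 / 0.522 = 3.831418

3.8314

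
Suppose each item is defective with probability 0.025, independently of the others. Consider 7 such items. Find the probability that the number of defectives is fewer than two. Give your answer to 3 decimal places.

0.988

X ~ Binomial(7, 0.025); P(X ≤ 1) = Σ C(7,k) p^k (1−p)^(7−k) over k:
  k=0: C(7,0)·0.025^0·0.975^7 = 0.83759
  k=1: C(7,1)·0.025^1·0.975^6 = 0.15034
Total = 0.98793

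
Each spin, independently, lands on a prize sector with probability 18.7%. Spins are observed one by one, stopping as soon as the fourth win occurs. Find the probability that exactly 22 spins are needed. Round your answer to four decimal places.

Y = trial on which the fourth success occurs; negative binomial, r=4, p=0.187.
P(Y=22) = C(21,3) · p^4 · (1−p)^18
= 1330 · 0.0012228 · 0.024079 = 0.039160

0.0392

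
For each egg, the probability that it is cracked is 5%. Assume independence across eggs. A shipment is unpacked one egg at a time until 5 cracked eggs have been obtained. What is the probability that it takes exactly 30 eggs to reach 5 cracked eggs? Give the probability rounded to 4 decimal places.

Y = trial on which the fifth success occurs; negative binomial, r=5, p=0.05.
P(Y=30) = C(29,4) · p^5 · (1−p)^25
= 23751 · 3.125e-07 · 0.27739 = 0.002059

0.0021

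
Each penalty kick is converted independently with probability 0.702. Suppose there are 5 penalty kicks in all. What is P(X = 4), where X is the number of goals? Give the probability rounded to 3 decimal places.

X ~ Binomial(n=5, p=0.702).
P(X=4) = C(5,4) · p^4 · (1−p)^1
= 5 · 0.24286 · 0.298 = 0.36186

0.362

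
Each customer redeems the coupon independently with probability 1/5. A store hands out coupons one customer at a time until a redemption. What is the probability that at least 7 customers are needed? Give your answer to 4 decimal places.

0.2621

Y = number of customers to the first success; geometric, p = 0.20.
P(Y > 6) = P(first 6 all fail) = (1−p)^6 = 0.262144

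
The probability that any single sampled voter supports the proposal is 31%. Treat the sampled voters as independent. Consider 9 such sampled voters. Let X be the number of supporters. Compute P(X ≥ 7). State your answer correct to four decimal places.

0.0053

X ~ Binomial(9, 0.31); P(X ≥ 7) = Σ C(9,k) p^k (1−p)^(9−k) over k:
  k=7: C(9,7)·0.31^7·0.69^2 = 0.004716
  k=8: C(9,8)·0.31^8·0.69^1 = 0.000530
  k=9: C(9,9)·0.31^9·0.69^0 = 0.000026
Total = 0.005272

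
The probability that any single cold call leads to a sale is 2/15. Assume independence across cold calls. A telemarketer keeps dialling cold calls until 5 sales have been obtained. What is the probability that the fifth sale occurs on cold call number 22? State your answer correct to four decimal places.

0.0221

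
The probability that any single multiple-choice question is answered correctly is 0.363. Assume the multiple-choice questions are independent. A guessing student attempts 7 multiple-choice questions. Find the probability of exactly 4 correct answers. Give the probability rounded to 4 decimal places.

X ~ Binomial(n=7, p=0.363).
P(X=4) = C(7,4) · p^4 · (1−p)^3
= 35 · 0.017363 · 0.25847 = 0.157077

0.1571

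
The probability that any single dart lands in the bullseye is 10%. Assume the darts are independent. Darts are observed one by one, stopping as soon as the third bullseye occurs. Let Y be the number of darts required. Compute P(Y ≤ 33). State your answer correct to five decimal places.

0.65434

Finishing within 33 darts ⇔ at least 3 successes in the first 33. With X ~ Binomial(33, 0.10), P(Y ≤ 33) = 1 − P(X ≤ 2).
  k=0: C(33,0)·0.10^0·0.90^33 = 0.0309032
  k=1: C(33,1)·0.10^1·0.90^32 = 0.1133116
  k=2: C(33,2)·0.10^2·0.90^31 = 0.2014428
1 − 0.3456575 = 0.6543425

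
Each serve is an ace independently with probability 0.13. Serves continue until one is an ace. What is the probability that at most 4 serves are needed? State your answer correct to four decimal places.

0.4271

Y = number of serves to the first success; geometric, p = 0.13.
P(Y ≤ 4) = 1 − (1−p)^4 = 1 − 0.572898 = 0.427102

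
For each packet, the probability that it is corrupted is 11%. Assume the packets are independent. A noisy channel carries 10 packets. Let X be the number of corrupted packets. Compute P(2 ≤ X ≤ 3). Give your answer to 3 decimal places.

X ~ Binomial(10, 0.11); P(2 ≤ X ≤ 3) = Σ C(10,k) p^k (1−p)^(10−k) over k:
  k=2: C(10,2)·0.11^2·0.89^8 = 0.21435
  k=3: C(10,3)·0.11^3·0.89^7 = 0.07065
Total = 0.28499

0.285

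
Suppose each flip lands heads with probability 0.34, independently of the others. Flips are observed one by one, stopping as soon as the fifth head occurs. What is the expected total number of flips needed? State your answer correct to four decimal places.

Y = total flips until the fifth success; negative binomial with r=5, p=0.34.
E[Y] = r / p = 5 / 0.34 = 14.705882

14.7059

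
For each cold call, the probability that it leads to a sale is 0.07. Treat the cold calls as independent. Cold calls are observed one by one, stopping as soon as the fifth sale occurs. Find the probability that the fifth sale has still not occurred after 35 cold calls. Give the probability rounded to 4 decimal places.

Needing more than 35 cold calls ⇔ fewer than 5 successes in the first 35. With X ~ Binomial(35, 0.07), P(Y > 35) = P(X ≤ 4).
  k=0: C(35,0)·0.07^0·0.93^35 = 0.078868
  k=1: C(35,1)·0.07^1·0.93^34 = 0.207772
  k=2: C(35,2)·0.07^2·0.93^33 = 0.265858
  k=3: C(35,3)·0.07^3·0.93^32 = 0.220119
  k=4: C(35,4)·0.07^4·0.93^31 = 0.132545
P(X ≤ 4) = 0.905163

0.9052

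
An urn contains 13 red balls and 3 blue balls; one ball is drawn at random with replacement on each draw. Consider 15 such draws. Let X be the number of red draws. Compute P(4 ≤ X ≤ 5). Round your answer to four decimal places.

0.0001

X ~ Binomial(15, 0.8125); P(4 ≤ X ≤ 5) = Σ C(15,k) p^k (1−p)^(15−k) over k:
  k=4: C(15,4)·0.8125^4·0.1875^11 = 0.000006
  k=5: C(15,5)·0.8125^5·0.1875^10 = 0.000057
Total = 0.000063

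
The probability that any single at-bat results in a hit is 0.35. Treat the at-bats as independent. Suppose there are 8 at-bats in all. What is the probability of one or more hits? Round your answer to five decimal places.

P(at least one) = 1 − P(none) = 1 − (1 − 0.35)^8
= 1 − 0.0318645 = 0.9681355

0.96814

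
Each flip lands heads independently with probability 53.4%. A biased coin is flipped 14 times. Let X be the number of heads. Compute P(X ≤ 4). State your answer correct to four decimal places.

X ~ Binomial(14, 0.534); P(X ≤ 4) = Σ C(14,k) p^k (1−p)^(14−k) over k:
  k=0: C(14,0)·0.534^0·0.466^14 = 0.000023
  k=1: C(14,1)·0.534^1·0.466^13 = 0.000365
  k=2: C(14,2)·0.534^2·0.466^12 = 0.002721
  k=3: C(14,3)·0.534^3·0.466^11 = 0.012473
  k=4: C(14,4)·0.534^4·0.466^10 = 0.039306
Total = 0.054888

0.0549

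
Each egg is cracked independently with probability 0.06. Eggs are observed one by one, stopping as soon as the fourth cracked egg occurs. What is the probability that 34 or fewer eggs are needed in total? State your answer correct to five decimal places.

0.14456

Finishing within 34 eggs ⇔ at least 4 successes in the first 34. With X ~ Binomial(34, 0.06), P(Y ≤ 34) = 1 − P(X ≤ 3).
  k=0: C(34,0)·0.06^0·0.94^34 = 0.1219964
  k=1: C(34,1)·0.06^1·0.94^33 = 0.2647581
  k=2: C(34,2)·0.06^2·0.94^32 = 0.2788410
  k=3: C(34,3)·0.06^3·0.94^31 = 0.1898492
1 − 0.8554448 = 0.1445552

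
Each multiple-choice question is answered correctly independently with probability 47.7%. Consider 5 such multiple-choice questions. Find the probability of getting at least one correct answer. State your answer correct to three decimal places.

0.961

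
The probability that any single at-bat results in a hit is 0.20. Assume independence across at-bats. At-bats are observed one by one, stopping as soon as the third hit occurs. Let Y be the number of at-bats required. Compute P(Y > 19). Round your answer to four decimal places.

0.2369

Needing more than 19 at-bats ⇔ fewer than 3 successes in the first 19. With X ~ Binomial(19, 0.20), P(Y > 19) = P(X ≤ 2).
  k=0: C(19,0)·0.20^0·0.80^19 = 0.014412
  k=1: C(19,1)·0.20^1·0.80^18 = 0.068455
  k=2: C(19,2)·0.20^2·0.80^17 = 0.154023
P(X ≤ 2) = 0.236889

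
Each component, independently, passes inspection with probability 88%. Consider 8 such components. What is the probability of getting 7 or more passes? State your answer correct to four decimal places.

X ~ Binomial(8, 0.88); P(X ≥ 7) = Σ C(8,k) p^k (1−p)^(8−k) over k:
  k=7: C(8,7)·0.88^7·0.12^1 = 0.392329
  k=8: C(8,8)·0.88^8·0.12^0 = 0.359635
Total = 0.751963

0.7520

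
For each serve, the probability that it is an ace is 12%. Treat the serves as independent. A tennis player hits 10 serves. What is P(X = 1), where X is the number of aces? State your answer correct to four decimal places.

X ~ Binomial(n=10, p=0.12).
P(X=1) = C(10,1) · p^1 · (1−p)^9
= 10 · 0.12 · 0.31648 = 0.379774

0.3798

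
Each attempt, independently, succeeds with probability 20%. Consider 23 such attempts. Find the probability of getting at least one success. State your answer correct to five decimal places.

0.99410

P(at least one) = 1 − P(none) = 1 − (1 − 0.20)^23
= 1 − 0.0059030 = 0.9940970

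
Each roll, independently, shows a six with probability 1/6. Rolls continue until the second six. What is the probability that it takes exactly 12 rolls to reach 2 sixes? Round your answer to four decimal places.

Y = trial on which the second success occurs; negative binomial, r=2, p=0.166667.
P(Y=12) = C(11,1) · p^2 · (1−p)^10
= 11 · 0.027778 · 0.16151 = 0.049349

0.0493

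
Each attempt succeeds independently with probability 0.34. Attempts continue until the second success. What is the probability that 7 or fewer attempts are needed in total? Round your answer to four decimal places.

0.7487

Finishing within 7 attempts ⇔ at least 2 successes in the first 7. With X ~ Binomial(7, 0.34), P(Y ≤ 7) = 1 − P(X ≤ 1).
  k=0: C(7,0)·0.34^0·0.66^7 = 0.054552
  k=1: C(7,1)·0.34^1·0.66^6 = 0.196716
1 − 0.251268 = 0.748732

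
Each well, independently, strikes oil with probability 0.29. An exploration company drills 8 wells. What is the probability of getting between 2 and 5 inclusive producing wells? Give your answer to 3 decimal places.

0.715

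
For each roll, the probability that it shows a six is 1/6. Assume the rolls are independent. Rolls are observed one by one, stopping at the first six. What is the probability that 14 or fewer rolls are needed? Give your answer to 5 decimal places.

Y = number of rolls to the first success; geometric, p = 0.166667.
P(Y ≤ 14) = 1 − (1−p)^14 = 1 − 0.0778866 = 0.9221134

0.92211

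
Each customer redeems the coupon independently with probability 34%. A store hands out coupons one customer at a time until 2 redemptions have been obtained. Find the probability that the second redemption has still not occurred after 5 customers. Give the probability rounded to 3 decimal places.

0.448

Needing more than 5 customers ⇔ fewer than 2 successes in the first 5. With X ~ Binomial(5, 0.34), P(Y > 5) = P(X ≤ 1).
  k=0: C(5,0)·0.34^0·0.66^5 = 0.12523
  k=1: C(5,1)·0.34^1·0.66^4 = 0.32257
P(X ≤ 1) = 0.44780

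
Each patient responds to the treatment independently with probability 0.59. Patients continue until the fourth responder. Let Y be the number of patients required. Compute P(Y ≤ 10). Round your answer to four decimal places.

Finishing within 10 patients ⇔ at least 4 successes in the first 10. With X ~ Binomial(10, 0.59), P(Y ≤ 10) = 1 − P(X ≤ 3).
  k=0: C(10,0)·0.59^0·0.41^10 = 0.000134
  k=1: C(10,1)·0.59^1·0.41^9 = 0.001932
  k=2: C(10,2)·0.59^2·0.41^8 = 0.012508
  k=3: C(10,3)·0.59^3·0.41^7 = 0.047998
1 − 0.062572 = 0.937428

0.9374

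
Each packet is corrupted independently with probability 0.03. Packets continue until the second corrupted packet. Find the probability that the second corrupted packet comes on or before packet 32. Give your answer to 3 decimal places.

0.249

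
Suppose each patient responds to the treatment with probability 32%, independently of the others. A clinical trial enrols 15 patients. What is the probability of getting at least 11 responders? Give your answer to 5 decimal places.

0.00124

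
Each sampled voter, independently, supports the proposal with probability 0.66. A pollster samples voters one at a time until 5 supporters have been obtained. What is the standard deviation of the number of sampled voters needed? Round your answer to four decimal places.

1.9755

Y = total sampled voters until the fifth success; negative binomial with r=5, p=0.66.
SD(Y) = √[r(1−p)/p²] = √(3.902663) = 1.975516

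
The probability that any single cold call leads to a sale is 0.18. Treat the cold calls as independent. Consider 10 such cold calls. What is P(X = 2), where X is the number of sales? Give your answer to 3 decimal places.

0.298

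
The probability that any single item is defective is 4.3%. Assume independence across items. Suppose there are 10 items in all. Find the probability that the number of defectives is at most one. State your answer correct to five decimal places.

X ~ Binomial(10, 0.043); P(X ≤ 1) = Σ C(10,k) p^k (1−p)^(10−k) over k:
  k=0: C(10,0)·0.043^0·0.957^10 = 0.6443464
  k=1: C(10,1)·0.043^1·0.957^9 = 0.2895182
Total = 0.9338646

0.93386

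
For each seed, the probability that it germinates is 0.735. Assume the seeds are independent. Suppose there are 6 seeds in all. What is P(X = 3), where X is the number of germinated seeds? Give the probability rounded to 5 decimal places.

0.14778

X ~ Binomial(n=6, p=0.735).
P(X=3) = C(6,3) · p^3 · (1−p)^3
= 20 · 0.39707 · 0.01861 = 0.1477848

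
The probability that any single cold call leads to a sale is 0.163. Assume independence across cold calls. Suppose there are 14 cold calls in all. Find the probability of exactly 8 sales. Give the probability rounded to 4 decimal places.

X ~ Binomial(n=14, p=0.163).
P(X=8) = C(14,8) · p^8 · (1−p)^6
= 3003 · 4.9831e-07 · 0.34384 = 0.000515

0.0005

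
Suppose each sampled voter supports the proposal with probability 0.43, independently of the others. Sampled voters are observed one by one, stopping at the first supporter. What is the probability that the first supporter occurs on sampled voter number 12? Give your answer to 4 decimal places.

0.0009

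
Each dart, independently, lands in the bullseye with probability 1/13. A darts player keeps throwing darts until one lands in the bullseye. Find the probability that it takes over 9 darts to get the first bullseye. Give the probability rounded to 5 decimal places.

0.48657

Y = number of darts to the first success; geometric, p = 0.076923.
P(Y > 9) = P(first 9 all fail) = (1−p)^9 = 0.4865652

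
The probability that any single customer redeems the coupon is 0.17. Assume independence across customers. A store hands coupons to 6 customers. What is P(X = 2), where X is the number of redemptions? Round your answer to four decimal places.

X ~ Binomial(n=6, p=0.17).
P(X=2) = C(6,2) · p^2 · (1−p)^4
= 15 · 0.0289 · 0.47458 = 0.205732

0.2057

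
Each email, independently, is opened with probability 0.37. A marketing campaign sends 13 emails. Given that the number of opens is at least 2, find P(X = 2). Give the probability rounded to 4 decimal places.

X ~ Binomial(13, 0.37). Want P(X=2 | X≥2) = P(X=2) / P(X≥2).
P(X=2) = C(13,2)·0.37^2·0.63^11 = 0.066259
P(X≥2) = 1 − 0.002463 − 0.018803 = 0.978734
Ratio = 0.066259 / 0.978734 = 0.067699

0.0677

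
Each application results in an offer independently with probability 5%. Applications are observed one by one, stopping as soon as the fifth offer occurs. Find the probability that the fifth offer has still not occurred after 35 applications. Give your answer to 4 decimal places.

0.9710

Needing more than 35 applications ⇔ fewer than 5 successes in the first 35. With X ~ Binomial(35, 0.05), P(Y > 35) = P(X ≤ 4).
  k=0: C(35,0)·0.05^0·0.95^35 = 0.166083
  k=1: C(35,1)·0.05^1·0.95^34 = 0.305943
  k=2: C(35,2)·0.05^2·0.95^33 = 0.273739
  k=3: C(35,3)·0.05^3·0.95^32 = 0.158480
  k=4: C(35,4)·0.05^4·0.95^31 = 0.066729
P(X ≤ 4) = 0.970974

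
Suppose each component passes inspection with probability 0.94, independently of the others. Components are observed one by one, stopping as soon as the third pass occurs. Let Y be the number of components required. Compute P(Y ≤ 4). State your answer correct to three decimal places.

0.980

Finishing within 4 components ⇔ at least 3 successes in the first 4. With X ~ Binomial(4, 0.94), P(Y ≤ 4) = 1 − P(X ≤ 2).
  k=0: C(4,0)·0.94^0·0.06^4 = 0.00001
  k=1: C(4,1)·0.94^1·0.06^3 = 0.00081
  k=2: C(4,2)·0.94^2·0.06^2 = 0.01909
1 − 0.01991 = 0.98009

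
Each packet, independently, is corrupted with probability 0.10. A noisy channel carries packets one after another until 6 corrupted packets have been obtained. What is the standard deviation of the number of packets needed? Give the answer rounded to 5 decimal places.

Y = total packets until the sixth success; negative binomial with r=6, p=0.10.
SD(Y) = √[r(1−p)/p²] = √(540.0000000) = 23.2379001

23.23790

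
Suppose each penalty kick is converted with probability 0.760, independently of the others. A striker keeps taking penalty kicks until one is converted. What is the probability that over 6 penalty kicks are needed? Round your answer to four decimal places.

0.0002

Y = number of penalty kicks to the first success; geometric, p = 0.76.
P(Y > 6) = P(first 6 all fail) = (1−p)^6 = 0.000191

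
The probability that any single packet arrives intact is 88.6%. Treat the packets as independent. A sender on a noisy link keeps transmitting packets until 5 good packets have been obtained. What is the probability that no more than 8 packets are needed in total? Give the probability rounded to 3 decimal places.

Finishing within 8 packets ⇔ at least 5 successes in the first 8. With X ~ Binomial(8, 0.886), P(Y ≤ 8) = 1 − P(X ≤ 4).
  k=0: C(8,0)·0.886^0·0.114^8 = 0.00000
  k=1: C(8,1)·0.886^1·0.114^7 = 0.00000
  k=2: C(8,2)·0.886^2·0.114^6 = 0.00005
  k=3: C(8,3)·0.886^3·0.114^5 = 0.00075
  k=4: C(8,4)·0.886^4·0.114^4 = 0.00729
1 − 0.00809 = 0.99191

0.992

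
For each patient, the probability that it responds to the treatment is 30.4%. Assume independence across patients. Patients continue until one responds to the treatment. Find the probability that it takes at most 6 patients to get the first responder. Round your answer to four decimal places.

0.8863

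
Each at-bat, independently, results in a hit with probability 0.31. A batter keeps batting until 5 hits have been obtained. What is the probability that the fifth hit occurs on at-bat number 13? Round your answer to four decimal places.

Y = trial on which the fifth success occurs; negative binomial, r=5, p=0.31.
P(Y=13) = C(12,4) · p^5 · (1−p)^8
= 495 · 0.0028629 · 0.05138 = 0.072813

0.0728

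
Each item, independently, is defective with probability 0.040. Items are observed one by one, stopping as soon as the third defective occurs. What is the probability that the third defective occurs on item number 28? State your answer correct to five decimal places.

0.00810

Y = trial on which the third success occurs; negative binomial, r=3, p=0.04.
P(Y=28) = C(27,2) · p^3 · (1−p)^25
= 351 · 6.4e-05 · 0.3604 = 0.0080960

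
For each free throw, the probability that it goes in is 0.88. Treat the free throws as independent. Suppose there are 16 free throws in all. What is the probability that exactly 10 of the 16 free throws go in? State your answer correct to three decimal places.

0.007

X ~ Binomial(n=16, p=0.88).
P(X=10) = C(16,10) · p^10 · (1−p)^6
= 8008 · 0.2785 · 2.986e-06 = 0.00666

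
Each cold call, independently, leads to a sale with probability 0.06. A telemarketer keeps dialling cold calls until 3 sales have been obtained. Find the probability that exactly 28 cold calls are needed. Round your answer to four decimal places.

0.0161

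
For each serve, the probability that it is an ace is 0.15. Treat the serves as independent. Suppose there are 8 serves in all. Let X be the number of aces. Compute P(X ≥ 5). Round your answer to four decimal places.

X ~ Binomial(8, 0.15); P(X ≥ 5) = Σ C(8,k) p^k (1−p)^(8−k) over k:
  k=5: C(8,5)·0.15^5·0.85^3 = 0.002612
  k=6: C(8,6)·0.15^6·0.85^2 = 0.000230
  k=7: C(8,7)·0.15^7·0.85^1 = 0.000012
  k=8: C(8,8)·0.15^8·0.85^0 = 0.000000
Total = 0.002854

0.0029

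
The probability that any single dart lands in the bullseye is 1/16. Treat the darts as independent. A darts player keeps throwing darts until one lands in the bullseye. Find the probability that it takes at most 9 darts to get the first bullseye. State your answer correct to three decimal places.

Y = number of darts to the first success; geometric, p = 0.0625.
P(Y ≤ 9) = 1 − (1−p)^9 = 1 − 0.55942 = 0.44058

0.441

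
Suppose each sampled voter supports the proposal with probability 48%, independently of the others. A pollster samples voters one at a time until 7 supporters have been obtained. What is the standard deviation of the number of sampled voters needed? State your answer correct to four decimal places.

3.9747

Y = total sampled voters until the seventh success; negative binomial with r=7, p=0.48.
SD(Y) = √[r(1−p)/p²] = √(15.798611) = 3.974747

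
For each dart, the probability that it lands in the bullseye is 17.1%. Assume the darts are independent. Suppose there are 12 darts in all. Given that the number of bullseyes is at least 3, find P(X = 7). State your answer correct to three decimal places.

X ~ Binomial(12, 0.171). Want P(X=7 | X≥3) = P(X=7) / P(X≥3).
P(X=7) = C(12,7)·0.171^7·0.829^5 = 0.00133
P(X≥3) = 1 − 0.10535 − 0.26078 − 0.29586 = 0.33801
Ratio = 0.00133 / 0.33801 = 0.00392

0.004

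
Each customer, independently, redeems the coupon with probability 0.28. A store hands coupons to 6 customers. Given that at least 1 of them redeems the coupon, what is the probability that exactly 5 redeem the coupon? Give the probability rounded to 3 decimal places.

0.009

X ~ Binomial(6, 0.28). Want P(X=5 | X≥1) = P(X=5) / P(X≥1).
P(X=5) = C(6,5)·0.28^5·0.72^1 = 0.00743
P(X≥1) = 1 − 0.13931 = 0.86069
Ratio = 0.00743 / 0.86069 = 0.00864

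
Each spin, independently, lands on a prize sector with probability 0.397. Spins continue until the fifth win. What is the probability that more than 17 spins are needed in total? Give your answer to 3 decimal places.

Needing more than 17 spins ⇔ fewer than 5 successes in the first 17. With X ~ Binomial(17, 0.397), P(Y > 17) = P(X ≤ 4).
  k=0: C(17,0)·0.397^0·0.603^17 = 0.00018
  k=1: C(17,1)·0.397^1·0.603^16 = 0.00206
  k=2: C(17,2)·0.397^2·0.603^15 = 0.01086
  k=3: C(17,3)·0.397^3·0.603^14 = 0.03575
  k=4: C(17,4)·0.397^4·0.603^13 = 0.08239
P(X ≤ 4) = 0.13125

0.131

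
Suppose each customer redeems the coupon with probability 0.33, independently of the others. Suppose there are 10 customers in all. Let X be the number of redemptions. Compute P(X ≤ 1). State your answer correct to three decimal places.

X ~ Binomial(10, 0.33); P(X ≤ 1) = Σ C(10,k) p^k (1−p)^(10−k) over k:
  k=0: C(10,0)·0.33^0·0.67^10 = 0.01823
  k=1: C(10,1)·0.33^1·0.67^9 = 0.08978
Total = 0.10801

0.108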